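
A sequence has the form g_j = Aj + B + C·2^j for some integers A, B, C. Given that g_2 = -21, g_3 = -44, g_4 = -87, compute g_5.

-170

Plug in j = 2, 3, 4: 2A + B + 4C = -21; 3A + B + 8C = -44; 4A + B + 16C = -87.
Subtracting the first from the second: A + 4C = -23.
Subtracting the second from the third: A + 8C = -43.
Solving: C = -5, A = -3, then B = 5.
Hence g_5 = -3·5 + 5 + (-5)·32 = -170.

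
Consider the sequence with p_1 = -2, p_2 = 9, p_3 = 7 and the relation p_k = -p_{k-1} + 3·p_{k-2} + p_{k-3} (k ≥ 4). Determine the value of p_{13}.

Step forward from the initial values:
p_4 = 18;  p_5 = 12;  p_6 = 49;  p_7 = 5;  p_8 = 154;  p_9 = -90;  p_{10} = 557;  p_{11} = -673;  p_{12} = 2254;  p_{13} = -3716.

-3716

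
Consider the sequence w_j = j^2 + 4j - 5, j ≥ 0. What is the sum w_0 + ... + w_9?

415

Over j = 0..9: Σj = 45, Σj² = 285.
Total = (1)·285 + (4)·45 + (-5)·10 = 415.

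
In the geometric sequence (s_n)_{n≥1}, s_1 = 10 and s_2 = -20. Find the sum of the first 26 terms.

-223696210

Common ratio r = -2.
s_n = 10·(-2)^(n-1).
S = 10·((-2)^26 - 1)/(-2 - 1) = 10·(67108864 - 1)/(-3) = -223696210.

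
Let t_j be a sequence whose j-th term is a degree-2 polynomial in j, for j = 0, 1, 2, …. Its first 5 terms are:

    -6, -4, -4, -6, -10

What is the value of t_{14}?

-160

1st diffs: 2, 0, -2, -4.
2nd diffs: -2, -2, -2 (constant).
So t_j = -j^2 + 3j - 6.
Evaluating at j = 14 gives t_{14} = -160.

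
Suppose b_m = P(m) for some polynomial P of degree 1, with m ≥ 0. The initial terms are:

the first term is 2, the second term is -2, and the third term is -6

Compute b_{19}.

1st diffs: -4, -4 (constant).
So b_m = -4m + 2.
Evaluating at m = 19 gives b_{19} = -74.

-74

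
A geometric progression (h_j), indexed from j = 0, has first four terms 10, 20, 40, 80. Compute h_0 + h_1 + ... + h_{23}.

167772150

Common ratio r = 2.
h_j = 10·2^(j-0).
S = 10·(2^24 - 1)/(2 - 1) = 10·(16777216 - 1)/(1) = 167772150.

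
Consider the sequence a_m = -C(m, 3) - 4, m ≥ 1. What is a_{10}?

-124

C(10, 3) = 120, so a_{10} = -124.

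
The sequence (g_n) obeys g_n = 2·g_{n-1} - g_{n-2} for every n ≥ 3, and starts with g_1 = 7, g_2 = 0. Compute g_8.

-42

Applying the relation repeatedly:
g_3 = -7;  g_4 = -14;  g_5 = -21;  g_6 = -28;  g_7 = -35;  g_8 = -42.
(Characteristic roots are 1 and 1.)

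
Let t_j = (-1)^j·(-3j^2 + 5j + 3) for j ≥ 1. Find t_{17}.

(-1)^17 = -1; -3j^2 + 5j + 3 at j=17 is -779; so t_{17} = 779.

779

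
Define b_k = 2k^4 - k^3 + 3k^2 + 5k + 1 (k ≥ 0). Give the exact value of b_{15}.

b_{15} = 2·15^4 - 1·15^3 + 3·15^2 + 5·15 + 1 = 98626.

98626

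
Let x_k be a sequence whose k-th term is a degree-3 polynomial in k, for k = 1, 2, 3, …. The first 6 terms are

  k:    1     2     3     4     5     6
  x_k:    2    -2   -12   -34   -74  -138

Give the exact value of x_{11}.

1st diffs: -4, -10, -22, -40, -64.
2nd diffs: -6, -12, -18, -24.
3rd diffs: -6, -6, -6 (constant).
So x_k = -k^3 + 3k^2 - 6k + 6.
Evaluating at k = 11 gives x_{11} = -1028.

-1028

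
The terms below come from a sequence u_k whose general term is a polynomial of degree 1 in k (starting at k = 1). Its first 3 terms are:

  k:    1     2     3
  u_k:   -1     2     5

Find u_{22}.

62

1st diffs: 3, 3 (constant).
So u_k = 3k - 4.
Evaluating at k = 22 gives u_{22} = 62.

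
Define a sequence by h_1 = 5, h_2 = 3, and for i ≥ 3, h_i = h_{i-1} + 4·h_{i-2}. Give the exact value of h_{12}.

h_3 = 23  h_4 = 35  h_5 = 127  h_6 = 267  h_7 = 775  h_8 = 1843  h_9 = 4943  h_{10} = 12315  h_{11} = 32087  h_{12} = 81347.

81347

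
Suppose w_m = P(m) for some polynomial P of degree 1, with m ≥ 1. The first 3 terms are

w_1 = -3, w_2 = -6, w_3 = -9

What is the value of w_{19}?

1st diffs: -3, -3 (constant).
So w_m = -3m.
Evaluating at m = 19 gives w_{19} = -57.

-57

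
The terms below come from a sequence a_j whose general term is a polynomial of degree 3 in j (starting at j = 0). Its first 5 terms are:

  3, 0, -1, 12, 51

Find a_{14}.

1st diffs: -3, -1, 13, 39.
2nd diffs: 2, 14, 26.
3rd diffs: 12, 12 (constant).
Newton forward-difference form: a_j = 3 + (-3)·C(j,1) + 2·C(j,2) + 12·C(j,3).
At j = 14: j = 14, so a_{14} = 3 - 42 + 182 + 4368 = 4511.

4511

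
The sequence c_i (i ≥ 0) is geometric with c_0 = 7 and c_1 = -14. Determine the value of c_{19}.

-3670016

Common ratio r = -2.
c_i = 7·(-2)^(i-0).
c_{19} = 7·(-2)^19 = -3670016.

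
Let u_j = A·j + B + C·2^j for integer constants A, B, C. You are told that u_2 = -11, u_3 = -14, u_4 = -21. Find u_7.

-130

Write the equations: 2A + B + 4C = -11; 3A + B + 8C = -14; 4A + B + 16C = -21.
Subtracting the first from the second: A + 4C = -3.
Subtracting the second from the third: A + 8C = -7.
Solving: C = -1, A = 1, then B = -9.
So u_j = 1·j + (-9) + (-1)·2^j; at j=7 this is -130.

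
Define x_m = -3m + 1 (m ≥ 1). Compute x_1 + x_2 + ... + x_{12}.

Over m = 1..12: Σm = 78.
Total = (-3)·78 + (1)·12 = -222.

-222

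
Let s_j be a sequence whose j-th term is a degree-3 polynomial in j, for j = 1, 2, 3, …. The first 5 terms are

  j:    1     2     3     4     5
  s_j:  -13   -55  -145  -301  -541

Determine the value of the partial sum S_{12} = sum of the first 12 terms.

1st diffs: -42, -90, -156, -240.
2nd diffs: -48, -66, -84.
3rd diffs: -18, -18 (constant).
Newton forward-difference form: s_j = -13 + (-42)·C(j-1,1) + (-48)·C(j-1,2) + (-18)·C(j-1,3).
Continuing: …, -883, -1345, -1945, -2701, …, s_{12} = -6085.
Summing j = 1..12 (12 terms) gives -22398.

-22398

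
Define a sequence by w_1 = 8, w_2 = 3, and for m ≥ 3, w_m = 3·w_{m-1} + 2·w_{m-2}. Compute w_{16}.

Iterate the recurrence:
w_3 = 25; w_4 = 81; w_5 = 293; …; w_{13} = 7569557; w_{14} = 26959377; w_{15} = 96017245; w_{16} = 341970489.

341970489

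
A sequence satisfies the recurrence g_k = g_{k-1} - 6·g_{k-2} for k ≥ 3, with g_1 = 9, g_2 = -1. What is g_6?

575

Compute successive terms:
g_3 = -55;  g_4 = -49;  g_5 = 281;  g_6 = 575.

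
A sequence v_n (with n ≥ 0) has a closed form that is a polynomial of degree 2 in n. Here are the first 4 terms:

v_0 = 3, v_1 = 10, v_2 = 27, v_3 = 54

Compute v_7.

262

1st diffs: 7, 17, 27.
2nd diffs: 10, 10 (constant).
So v_n = 5n^2 + 2n + 3.
Evaluating at n = 7 gives v_7 = 262.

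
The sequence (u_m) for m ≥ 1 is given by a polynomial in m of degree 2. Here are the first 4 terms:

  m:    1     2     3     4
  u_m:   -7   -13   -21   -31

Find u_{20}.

1st diffs: -6, -8, -10.
2nd diffs: -2, -2 (constant).
So u_m = -m^2 - 3m - 3.
Evaluating at m = 20 gives u_{20} = -463.

-463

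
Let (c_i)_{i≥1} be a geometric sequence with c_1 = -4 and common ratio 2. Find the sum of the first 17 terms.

c_i = (-4)·2^(i-1).
S = (-4)·(2^17 - 1)/(2 - 1) = (-4)·(131072 - 1)/(1) = -524284.

-524284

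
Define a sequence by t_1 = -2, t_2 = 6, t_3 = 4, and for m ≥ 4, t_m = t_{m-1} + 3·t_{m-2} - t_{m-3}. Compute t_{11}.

Step forward from the initial values:
t_4 = 24; t_5 = 30; t_6 = 98; t_7 = 164; t_8 = 428; t_9 = 822; t_{10} = 1942; t_{11} = 3980.

3980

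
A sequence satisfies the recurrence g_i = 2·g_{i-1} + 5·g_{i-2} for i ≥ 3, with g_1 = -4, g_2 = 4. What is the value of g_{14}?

Applying the relation repeatedly:
g_3 = -12; g_4 = -4; g_5 = -68; …; g_{11} = -87692; g_{12} = -301764; g_{13} = -1041988; g_{14} = -3592796.

-3592796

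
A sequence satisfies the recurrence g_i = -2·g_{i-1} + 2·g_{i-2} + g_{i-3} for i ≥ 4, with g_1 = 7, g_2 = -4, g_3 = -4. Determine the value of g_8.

g_4 = 7  g_5 = -26  g_6 = 62  g_7 = -169  g_8 = 436.

436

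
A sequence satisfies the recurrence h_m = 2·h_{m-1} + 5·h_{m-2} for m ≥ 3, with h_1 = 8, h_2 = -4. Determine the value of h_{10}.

107036

Iterate the recurrence:
h_3 = 32;  h_4 = 44;  h_5 = 248;  h_6 = 716;  h_7 = 2672;  h_8 = 8924;  h_9 = 31208;  h_{10} = 107036.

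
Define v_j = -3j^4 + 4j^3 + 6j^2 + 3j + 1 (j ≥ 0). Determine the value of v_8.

v_8 = -3·8^4 + 4·8^3 + 6·8^2 + 3·8 + 1 = -9831.

-9831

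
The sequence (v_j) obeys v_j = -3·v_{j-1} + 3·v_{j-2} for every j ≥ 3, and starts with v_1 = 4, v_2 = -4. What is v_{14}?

-52280964

Compute successive terms:
v_3 = 24, v_4 = -84, v_5 = 324, …, v_{11} = 959364, v_{12} = -3637224, v_{13} = 13789764, v_{14} = -52280964.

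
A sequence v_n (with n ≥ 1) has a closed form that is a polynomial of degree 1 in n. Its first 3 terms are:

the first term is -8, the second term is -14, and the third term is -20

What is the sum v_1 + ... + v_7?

-182

1st diffs: -6, -6 (constant).
So v_n = -6n - 2.
Continuing: -26, -32, -38, -44.
Summing n = 1..7 (7 terms) gives -182.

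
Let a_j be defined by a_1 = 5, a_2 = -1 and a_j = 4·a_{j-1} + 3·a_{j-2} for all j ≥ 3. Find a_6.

911

Step forward from the initial values:
a_3 = 11, a_4 = 41, a_5 = 197, a_6 = 911.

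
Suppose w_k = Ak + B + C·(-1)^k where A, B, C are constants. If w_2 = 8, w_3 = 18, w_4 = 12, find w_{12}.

Plug in k = 2, 3, 4: 2A + B + C = 8; 3A + B - C = 18; 4A + B + C = 12.
Subtracting the first from the second: A - 2C = 10.
Subtracting the second from the third: A + 2C = -6.
Solving: C = -4, A = 2, then B = 8.
So w_k = 2·k + 8 + (-4)·(-1)^k; at k=12 this is 28.

28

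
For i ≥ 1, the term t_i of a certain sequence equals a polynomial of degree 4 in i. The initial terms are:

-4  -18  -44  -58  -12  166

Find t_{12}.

11062

1st diffs: -14, -26, -14, 46, 178.
2nd diffs: -12, 12, 60, 132.
3rd diffs: 24, 48, 72.
4th diffs: 24, 24 (constant).
Newton forward-difference form: t_i = -4 + (-14)·C(i-1,1) + (-12)·C(i-1,2) + 24·C(i-1,3) + 24·C(i-1,4).
At i = 12: i-1 = 11, so t_{12} = -4 - 154 - 660 + 3960 + 7920 = 11062.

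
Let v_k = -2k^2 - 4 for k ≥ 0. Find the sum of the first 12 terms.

Over k = 0..11: Σk = 66, Σk² = 506.
Total = (-2)·506 + (-4)·12 = -1060.

-1060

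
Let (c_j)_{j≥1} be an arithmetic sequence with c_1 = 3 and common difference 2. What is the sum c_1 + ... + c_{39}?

1599

c_j = 3 + (j - 1)·2.
c_{39} = 79; S = 39·(3 + 79)/2 = 1599.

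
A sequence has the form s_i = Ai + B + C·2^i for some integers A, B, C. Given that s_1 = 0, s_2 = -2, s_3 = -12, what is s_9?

-1992

At i = 1, 2, 3: A + B + 2C = 0; 2A + B + 4C = -2; 3A + B + 8C = -12.
Subtracting the first from the second: A + 2C = -2.
Subtracting the second from the third: A + 4C = -10.
Solving: C = -4, A = 6, then B = 2.
So s_i = 6·i + 2 + (-4)·2^i; at i=9 this is -1992.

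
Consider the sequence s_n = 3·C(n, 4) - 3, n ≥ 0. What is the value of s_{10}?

C(10, 4) = 210, so s_{10} = 627.

627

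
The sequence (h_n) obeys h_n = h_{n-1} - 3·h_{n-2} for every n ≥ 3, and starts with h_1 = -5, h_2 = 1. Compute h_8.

Applying the relation repeatedly:
h_3 = 16;  h_4 = 13;  h_5 = -35;  h_6 = -74;  h_7 = 31;  h_8 = 253.

253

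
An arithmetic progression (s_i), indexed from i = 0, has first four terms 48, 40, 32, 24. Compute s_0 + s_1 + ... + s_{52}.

Common difference d = -8.
s_i = 48 + (i - 0)·(-8).
s_{52} = -368; S = 53·(48 + (-368))/2 = -8480.

-8480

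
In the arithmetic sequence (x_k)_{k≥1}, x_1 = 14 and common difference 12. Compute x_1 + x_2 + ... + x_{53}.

17278

x_k = 14 + (k - 1)·12.
x_{53} = 638; S = 53·(14 + 638)/2 = 17278.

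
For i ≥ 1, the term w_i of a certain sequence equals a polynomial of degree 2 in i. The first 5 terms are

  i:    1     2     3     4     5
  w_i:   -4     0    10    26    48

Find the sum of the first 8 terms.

1st diffs: 4, 10, 16, 22.
2nd diffs: 6, 6, 6 (constant).
So w_i = 3i^2 - 5i - 2.
Continuing: 76, 110, 150.
Summing i = 1..8 (8 terms) gives 416.

416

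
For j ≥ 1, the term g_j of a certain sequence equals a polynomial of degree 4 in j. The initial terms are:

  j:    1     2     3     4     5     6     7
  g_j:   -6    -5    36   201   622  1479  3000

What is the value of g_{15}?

1st diffs: 1, 41, 165, 421, 857, 1521.
2nd diffs: 40, 124, 256, 436, 664.
3rd diffs: 84, 132, 180, 228.
4th diffs: 48, 48, 48 (constant).
Newton forward-difference form: g_j = -6 + 1·C(j-1,1) + 40·C(j-1,2) + 84·C(j-1,3) + 48·C(j-1,4).
At j = 15: j-1 = 14, so g_{15} = -6 + 14 + 3640 + 30576 + 48048 = 82272.

82272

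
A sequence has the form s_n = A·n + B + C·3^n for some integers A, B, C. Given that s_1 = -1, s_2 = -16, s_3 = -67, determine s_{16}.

-129140110

At n = 1, 2, 3: A + B + 3C = -1; 2A + B + 9C = -16; 3A + B + 27C = -67.
Subtracting the first from the second: A + 6C = -15.
Subtracting the second from the third: A + 18C = -51.
Solving: C = -3, A = 3, then B = 5.
Hence s_{16} = 3·16 + 5 + (-3)·43046721 = -129140110.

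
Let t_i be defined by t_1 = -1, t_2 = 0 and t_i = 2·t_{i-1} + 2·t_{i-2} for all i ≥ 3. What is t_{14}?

Applying the relation repeatedly:
t_3 = -2; t_4 = -4; t_5 = -12; …; t_{11} = -4896; t_{12} = -13376; t_{13} = -36544; t_{14} = -99840.

-99840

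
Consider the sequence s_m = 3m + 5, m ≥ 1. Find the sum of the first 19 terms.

Over m = 1..19: Σm = 190.
Total = (3)·190 + (5)·19 = 665.

665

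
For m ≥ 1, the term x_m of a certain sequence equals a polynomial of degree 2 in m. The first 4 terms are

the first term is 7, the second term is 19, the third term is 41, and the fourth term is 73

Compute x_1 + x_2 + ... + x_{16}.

1st diffs: 12, 22, 32.
2nd diffs: 10, 10 (constant).
Newton forward-difference form: x_m = 7 + 12·C(m-1,1) + 10·C(m-1,2).
Continuing: …, 115, 167, 229, 301, …, x_{16} = 1237.
Summing m = 1..16 (16 terms) gives 7152.

7152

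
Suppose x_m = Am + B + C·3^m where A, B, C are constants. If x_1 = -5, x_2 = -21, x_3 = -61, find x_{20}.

-6973568877

Plug in m = 1, 2, 3: A + B + 3C = -5; 2A + B + 9C = -21; 3A + B + 27C = -61.
Subtracting the first from the second: A + 6C = -16.
Subtracting the second from the third: A + 18C = -40.
Solving: C = -2, A = -4, then B = 5.
So x_m = -4·m + 5 + (-2)·3^m; at m=20 this is -6973568877.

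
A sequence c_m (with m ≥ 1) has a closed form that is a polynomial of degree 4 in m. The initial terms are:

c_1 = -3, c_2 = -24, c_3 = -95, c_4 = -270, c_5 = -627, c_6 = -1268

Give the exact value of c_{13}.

-27315

1st diffs: -21, -71, -175, -357, -641.
2nd diffs: -50, -104, -182, -284.
3rd diffs: -54, -78, -102.
4th diffs: -24, -24 (constant).
Newton forward-difference form: c_m = -3 + (-21)·C(m-1,1) + (-50)·C(m-1,2) + (-54)·C(m-1,3) + (-24)·C(m-1,4).
At m = 13: m-1 = 12, so c_{13} = -3 - 252 - 3300 - 11880 - 11880 = -27315.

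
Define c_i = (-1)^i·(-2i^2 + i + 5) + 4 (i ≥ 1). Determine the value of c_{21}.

(-1)^21 = -1; -2i^2 + i + 5 at i=21 is -856; so c_{21} = 860.

860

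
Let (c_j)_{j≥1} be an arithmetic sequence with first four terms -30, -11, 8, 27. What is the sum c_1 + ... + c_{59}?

30739

Common difference d = 19.
c_j = -30 + (j - 1)·19.
c_{59} = 1072; S = 59·(-30 + 1072)/2 = 30739.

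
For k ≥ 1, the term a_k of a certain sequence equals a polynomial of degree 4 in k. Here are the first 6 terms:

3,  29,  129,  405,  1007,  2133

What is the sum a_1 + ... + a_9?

26079

1st diffs: 26, 100, 276, 602, 1126.
2nd diffs: 74, 176, 326, 524.
3rd diffs: 102, 150, 198.
4th diffs: 48, 48 (constant).
So a_k = 2k^4 - 3k^3 + 5k^2 + 2k - 3.
Continuing: 4029, 6989, 11355.
Summing k = 1..9 (9 terms) gives 26079.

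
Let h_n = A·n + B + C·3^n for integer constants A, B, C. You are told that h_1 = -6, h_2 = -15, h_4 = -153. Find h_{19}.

At n = 1, 2, 4: A + B + 3C = -6; 2A + B + 9C = -15; 4A + B + 81C = -153.
Subtracting the first from the second: A + 6C = -9.
Subtracting the second from the third: 2A + 72C = -138.
Solving: C = -2, A = 3, then B = -3.
So h_n = 3·n + (-3) + (-2)·3^n; at n=19 this is -2324522880.

-2324522880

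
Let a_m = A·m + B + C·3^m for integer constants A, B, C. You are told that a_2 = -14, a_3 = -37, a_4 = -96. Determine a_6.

At m = 2, 3, 4: 2A + B + 9C = -14; 3A + B + 27C = -37; 4A + B + 81C = -96.
Subtracting the first from the second: A + 18C = -23.
Subtracting the second from the third: A + 54C = -59.
Solving: C = -1, A = -5, then B = 5.
Therefore a_6 = -30 + 5 + (-1)·729 = -754.

-754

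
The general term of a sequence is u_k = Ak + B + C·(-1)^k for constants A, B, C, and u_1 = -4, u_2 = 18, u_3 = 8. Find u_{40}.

Plug in k = 1, 2, 3: A + B - C = -4; 2A + B + C = 18; 3A + B - C = 8.
Subtracting the first from the second: A + 2C = 22.
Subtracting the second from the third: A - 2C = -10.
Solving: C = 8, A = 6, then B = -2.
So u_k = 6·k + (-2) + 8·(-1)^k; at k=40 this is 246.

246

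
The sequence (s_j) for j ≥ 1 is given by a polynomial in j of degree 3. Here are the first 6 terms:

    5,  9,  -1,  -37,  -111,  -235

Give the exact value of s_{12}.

-2701

1st diffs: 4, -10, -36, -74, -124.
2nd diffs: -14, -26, -38, -50.
3rd diffs: -12, -12, -12 (constant).
So s_j = -2j^3 + 5j^2 + 3j - 1.
Evaluating at j = 12 gives s_{12} = -2701.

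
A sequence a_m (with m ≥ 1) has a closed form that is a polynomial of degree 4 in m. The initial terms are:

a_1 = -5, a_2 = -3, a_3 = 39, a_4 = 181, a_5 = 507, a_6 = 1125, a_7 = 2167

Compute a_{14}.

37461

1st diffs: 2, 42, 142, 326, 618, 1042.
2nd diffs: 40, 100, 184, 292, 424.
3rd diffs: 60, 84, 108, 132.
4th diffs: 24, 24, 24 (constant).
Newton forward-difference form: a_m = -5 + 2·C(m-1,1) + 40·C(m-1,2) + 60·C(m-1,3) + 24·C(m-1,4).
At m = 14: m-1 = 13, so a_{14} = -5 + 26 + 3120 + 17160 + 17160 = 37461.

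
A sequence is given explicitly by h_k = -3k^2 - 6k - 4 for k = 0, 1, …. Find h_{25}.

h_{25} = -3·25^2 - 6·25 - 4 = -2029.

-2029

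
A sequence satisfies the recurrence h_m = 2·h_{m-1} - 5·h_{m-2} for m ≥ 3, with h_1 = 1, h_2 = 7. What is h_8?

Compute successive terms:
h_3 = 9;  h_4 = -17;  h_5 = -79;  h_6 = -73;  h_7 = 249;  h_8 = 863.

863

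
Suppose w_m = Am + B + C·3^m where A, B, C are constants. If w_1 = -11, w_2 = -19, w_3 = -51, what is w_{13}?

Plug in m = 1, 2, 3: A + B + 3C = -11; 2A + B + 9C = -19; 3A + B + 27C = -51.
Subtracting the first from the second: A + 6C = -8.
Subtracting the second from the third: A + 18C = -32.
Solving: C = -2, A = 4, then B = -9.
So w_m = 4·m + (-9) + (-2)·3^m; at m=13 this is -3188603.

-3188603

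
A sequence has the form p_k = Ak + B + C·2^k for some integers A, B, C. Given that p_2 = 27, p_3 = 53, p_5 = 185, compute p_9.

The three given values yield: 2A + B + 4C = 27; 3A + B + 8C = 53; 5A + B + 32C = 185.
Subtracting the first from the second: A + 4C = 26.
Subtracting the second from the third: 2A + 24C = 132.
Solving: C = 5, A = 6, then B = -5.
So p_k = 6·k + (-5) + 5·2^k; at k=9 this is 2609.

2609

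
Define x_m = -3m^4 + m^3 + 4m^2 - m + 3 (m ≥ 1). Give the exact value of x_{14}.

-111731

x_{14} = -3·14^4 + 1·14^3 + 4·14^2 - 1·14 + 3 = -111731.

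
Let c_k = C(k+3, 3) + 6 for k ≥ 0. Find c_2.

C(5, 3) = 10, so c_2 = 16.

16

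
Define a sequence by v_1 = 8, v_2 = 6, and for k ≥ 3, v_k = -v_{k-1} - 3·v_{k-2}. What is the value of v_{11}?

Iterate the recurrence:
v_3 = -30; v_4 = 12; v_5 = 78; v_6 = -114; v_7 = -120; v_8 = 462; v_9 = -102; v_{10} = -1284; v_{11} = 1590.

1590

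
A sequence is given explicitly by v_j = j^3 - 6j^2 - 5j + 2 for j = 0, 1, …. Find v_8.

90

v_8 = 1·8^3 - 6·8^2 - 5·8 + 2 = 90.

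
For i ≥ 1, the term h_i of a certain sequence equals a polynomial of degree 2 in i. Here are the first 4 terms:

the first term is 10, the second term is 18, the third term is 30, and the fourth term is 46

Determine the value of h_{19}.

766

1st diffs: 8, 12, 16.
2nd diffs: 4, 4 (constant).
So h_i = 2i^2 + 2i + 6.
Evaluating at i = 19 gives h_{19} = 766.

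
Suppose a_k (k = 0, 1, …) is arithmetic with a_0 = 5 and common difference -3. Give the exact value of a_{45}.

a_k = 5 + (k - 0)·(-3).
a_{45} = 5 + 45·(-3) = -130.

-130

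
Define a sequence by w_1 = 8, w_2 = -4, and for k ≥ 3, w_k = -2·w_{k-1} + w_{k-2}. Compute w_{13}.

101368

w_3 = 16;  w_4 = -36;  w_5 = 88;  …;  w_{10} = -7204;  w_{11} = 17392;  w_{12} = -41988;  w_{13} = 101368.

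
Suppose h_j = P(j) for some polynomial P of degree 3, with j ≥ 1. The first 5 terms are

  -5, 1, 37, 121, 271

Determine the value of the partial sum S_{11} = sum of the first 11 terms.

11165

1st diffs: 6, 36, 84, 150.
2nd diffs: 30, 48, 66.
3rd diffs: 18, 18 (constant).
So h_j = 3j^3 - 3j^2 - 6j + 1.
Continuing: …, 505, 841, 1297, 1891, …, h_{11} = 3565.
Summing j = 1..11 (11 terms) gives 11165.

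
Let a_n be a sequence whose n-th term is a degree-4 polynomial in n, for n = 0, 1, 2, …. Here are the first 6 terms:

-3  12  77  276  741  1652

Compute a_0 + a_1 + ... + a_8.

1st diffs: 15, 65, 199, 465, 911.
2nd diffs: 50, 134, 266, 446.
3rd diffs: 84, 132, 180.
4th diffs: 48, 48 (constant).
Newton forward-difference form: a_n = -3 + 15·C(n,1) + 50·C(n,2) + 84·C(n,3) + 48·C(n,4).
Continuing: 3237, 5772, 9581.
Summing n = 0..8 (9 terms) gives 21345.

21345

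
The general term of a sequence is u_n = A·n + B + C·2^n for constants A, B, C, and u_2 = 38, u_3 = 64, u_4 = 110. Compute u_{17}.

655468

The three given values yield: 2A + B + 4C = 38; 3A + B + 8C = 64; 4A + B + 16C = 110.
Subtracting the first from the second: A + 4C = 26.
Subtracting the second from the third: A + 8C = 46.
Solving: C = 5, A = 6, then B = 6.
Therefore u_{17} = 102 + 6 + 5·131072 = 655468.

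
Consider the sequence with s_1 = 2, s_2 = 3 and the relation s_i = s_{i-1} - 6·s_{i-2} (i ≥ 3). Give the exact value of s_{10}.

Applying the relation repeatedly:
s_3 = -9, s_4 = -27, s_5 = 27, s_6 = 189, s_7 = 27, s_8 = -1107, s_9 = -1269, s_{10} = 5373.

5373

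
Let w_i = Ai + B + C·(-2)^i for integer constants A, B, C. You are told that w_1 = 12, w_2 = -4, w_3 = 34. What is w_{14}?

-49120

Plug in i = 1, 2, 3: A + B - 2C = 12; 2A + B + 4C = -4; 3A + B - 8C = 34.
Subtracting the first from the second: A + 6C = -16.
Subtracting the second from the third: A - 12C = 38.
Solving: C = -3, A = 2, then B = 4.
So w_i = 2·i + 4 + (-3)·(-2)^i; at i=14 this is -49120.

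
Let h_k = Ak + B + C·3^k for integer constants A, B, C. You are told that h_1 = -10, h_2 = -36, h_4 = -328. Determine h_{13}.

Write the equations: A + B + 3C = -10; 2A + B + 9C = -36; 4A + B + 81C = -328.
Subtracting the first from the second: A + 6C = -26.
Subtracting the second from the third: 2A + 72C = -292.
Solving: C = -4, A = -2, then B = 4.
So h_k = -2·k + 4 + (-4)·3^k; at k=13 this is -6377314.

-6377314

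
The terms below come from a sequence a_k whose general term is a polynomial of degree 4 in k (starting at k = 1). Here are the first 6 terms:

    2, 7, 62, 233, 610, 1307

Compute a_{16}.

1st diffs: 5, 55, 171, 377, 697.
2nd diffs: 50, 116, 206, 320.
3rd diffs: 66, 90, 114.
4th diffs: 24, 24 (constant).
Newton forward-difference form: a_k = 2 + 5·C(k-1,1) + 50·C(k-1,2) + 66·C(k-1,3) + 24·C(k-1,4).
At k = 16: k-1 = 15, so a_{16} = 2 + 75 + 5250 + 30030 + 32760 = 68117.

68117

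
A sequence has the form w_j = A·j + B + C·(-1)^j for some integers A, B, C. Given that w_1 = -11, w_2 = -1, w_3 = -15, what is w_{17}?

Plug in j = 1, 2, 3: A + B - C = -11; 2A + B + C = -1; 3A + B - C = -15.
Subtracting the first from the second: A + 2C = 10.
Subtracting the second from the third: A - 2C = -14.
Solving: C = 6, A = -2, then B = -3.
Hence w_{17} = -2·17 + (-3) + 6·(-1) = -43.

-43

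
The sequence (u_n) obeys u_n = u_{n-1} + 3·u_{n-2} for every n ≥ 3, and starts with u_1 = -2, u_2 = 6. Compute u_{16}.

Iterate the recurrence:
u_3 = 0, u_4 = 18, u_5 = 18, …, u_{13} = 20862, u_{14} = 48294, u_{15} = 110880, u_{16} = 255762.

255762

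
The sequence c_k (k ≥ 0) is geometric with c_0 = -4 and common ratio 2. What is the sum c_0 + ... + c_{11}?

-16380

c_k = (-4)·2^(k-0).
S = (-4)·(2^12 - 1)/(2 - 1) = (-4)·(4096 - 1)/(1) = -16380.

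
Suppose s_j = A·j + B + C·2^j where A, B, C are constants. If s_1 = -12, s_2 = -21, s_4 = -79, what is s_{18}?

-1310705

Plug in j = 1, 2, 4: A + B + 2C = -12; 2A + B + 4C = -21; 4A + B + 16C = -79.
Subtracting the first from the second: A + 2C = -9.
Subtracting the second from the third: 2A + 12C = -58.
Solving: C = -5, A = 1, then B = -3.
Therefore s_{18} = 18 + (-3) + (-5)·262144 = -1310705.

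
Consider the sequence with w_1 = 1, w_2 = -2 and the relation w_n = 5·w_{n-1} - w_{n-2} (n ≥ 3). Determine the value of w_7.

-5831

Iterate the recurrence:
w_3 = -11, w_4 = -53, w_5 = -254, w_6 = -1217, w_7 = -5831.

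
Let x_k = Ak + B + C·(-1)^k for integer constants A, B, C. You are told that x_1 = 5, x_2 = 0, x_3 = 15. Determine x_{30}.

At k = 1, 2, 3: A + B - C = 5; 2A + B + C = 0; 3A + B - C = 15.
Subtracting the first from the second: A + 2C = -5.
Subtracting the second from the third: A - 2C = 15.
Solving: C = -5, A = 5, then B = -5.
Hence x_{30} = 5·30 + (-5) + (-5)·1 = 140.

140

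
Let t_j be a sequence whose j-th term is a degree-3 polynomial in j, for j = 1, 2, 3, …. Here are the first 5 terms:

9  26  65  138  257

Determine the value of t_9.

1433

1st diffs: 17, 39, 73, 119.
2nd diffs: 22, 34, 46.
3rd diffs: 12, 12 (constant).
Newton forward-difference form: t_j = 9 + 17·C(j-1,1) + 22·C(j-1,2) + 12·C(j-1,3).
At j = 9: j-1 = 8, so t_9 = 9 + 136 + 616 + 672 = 1433.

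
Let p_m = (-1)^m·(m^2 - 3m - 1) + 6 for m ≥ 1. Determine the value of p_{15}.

(-1)^15 = -1; m^2 - 3m - 1 at m=15 is 179; so p_{15} = -173.

-173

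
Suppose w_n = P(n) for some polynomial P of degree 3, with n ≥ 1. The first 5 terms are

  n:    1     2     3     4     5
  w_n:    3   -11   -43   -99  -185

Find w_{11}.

1st diffs: -14, -32, -56, -86.
2nd diffs: -18, -24, -30.
3rd diffs: -6, -6 (constant).
So w_n = -n^3 - 3n^2 + 2n + 5.
Evaluating at n = 11 gives w_{11} = -1667.

-1667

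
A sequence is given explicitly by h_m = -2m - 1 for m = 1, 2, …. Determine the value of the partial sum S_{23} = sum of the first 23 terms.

Over m = 1..23: Σm = 276.
Total = (-2)·276 + (-1)·23 = -575.

-575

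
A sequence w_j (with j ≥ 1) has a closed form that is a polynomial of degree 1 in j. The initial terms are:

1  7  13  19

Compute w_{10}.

1st diffs: 6, 6, 6 (constant).
So w_j = 6j - 5.
Evaluating at j = 10 gives w_{10} = 55.

55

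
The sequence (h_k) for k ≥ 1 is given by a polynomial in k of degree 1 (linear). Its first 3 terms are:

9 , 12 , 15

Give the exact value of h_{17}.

1st diffs: 3, 3 (constant).
So h_k = 3k + 6.
Evaluating at k = 17 gives h_{17} = 57.

57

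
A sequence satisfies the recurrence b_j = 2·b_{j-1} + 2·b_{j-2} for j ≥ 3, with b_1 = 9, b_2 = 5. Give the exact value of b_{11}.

77504

Iterate the recurrence:
b_3 = 28;  b_4 = 66;  b_5 = 188;  b_6 = 508;  b_7 = 1392;  b_8 = 3800;  b_9 = 10384;  b_{10} = 28368;  b_{11} = 77504.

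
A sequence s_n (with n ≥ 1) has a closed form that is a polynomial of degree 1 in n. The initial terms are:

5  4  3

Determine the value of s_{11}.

-5

1st diffs: -1, -1 (constant).
So s_n = -n + 6.
Evaluating at n = 11 gives s_{11} = -5.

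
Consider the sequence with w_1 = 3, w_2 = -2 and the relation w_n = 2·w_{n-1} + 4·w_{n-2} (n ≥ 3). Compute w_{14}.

Step forward from the initial values:
w_3 = 8; w_4 = 8; w_5 = 48; …; w_{11} = 48128; w_{12} = 155648; w_{13} = 503808; w_{14} = 1630208.

1630208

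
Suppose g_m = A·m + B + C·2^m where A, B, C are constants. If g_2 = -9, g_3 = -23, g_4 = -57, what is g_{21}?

-10485635

At m = 2, 3, 4: 2A + B + 4C = -9; 3A + B + 8C = -23; 4A + B + 16C = -57.
Subtracting the first from the second: A + 4C = -14.
Subtracting the second from the third: A + 8C = -34.
Solving: C = -5, A = 6, then B = -1.
Hence g_{21} = 6·21 + (-1) + (-5)·2097152 = -10485635.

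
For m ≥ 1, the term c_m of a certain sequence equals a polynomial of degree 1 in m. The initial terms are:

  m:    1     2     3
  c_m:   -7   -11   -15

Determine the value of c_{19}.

-79

1st diffs: -4, -4 (constant).
So c_m = -4m - 3.
Evaluating at m = 19 gives c_{19} = -79.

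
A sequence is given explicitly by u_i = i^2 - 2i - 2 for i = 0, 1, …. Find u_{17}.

u_{17} = 1·17^2 - 2·17 - 2 = 253.

253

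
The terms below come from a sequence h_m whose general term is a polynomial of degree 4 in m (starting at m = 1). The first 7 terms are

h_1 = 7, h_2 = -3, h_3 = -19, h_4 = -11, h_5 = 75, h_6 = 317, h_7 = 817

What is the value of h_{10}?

1st diffs: -10, -16, 8, 86, 242, 500.
2nd diffs: -6, 24, 78, 156, 258.
3rd diffs: 30, 54, 78, 102.
4th diffs: 24, 24, 24 (constant).
Newton forward-difference form: h_m = 7 + (-10)·C(m-1,1) + (-6)·C(m-1,2) + 30·C(m-1,3) + 24·C(m-1,4).
At m = 10: m-1 = 9, so h_{10} = 7 - 90 - 216 + 2520 + 3024 = 5245.

5245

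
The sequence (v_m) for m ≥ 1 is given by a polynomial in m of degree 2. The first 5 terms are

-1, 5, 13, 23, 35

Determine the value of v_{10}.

1st diffs: 6, 8, 10, 12.
2nd diffs: 2, 2, 2 (constant).
Newton forward-difference form: v_m = -1 + 6·C(m-1,1) + 2·C(m-1,2).
At m = 10: m-1 = 9, so v_{10} = -1 + 54 + 72 = 125.

125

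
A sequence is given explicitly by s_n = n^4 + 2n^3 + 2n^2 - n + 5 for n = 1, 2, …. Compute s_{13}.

s_{13} = 1·13^4 + 2·13^3 + 2·13^2 - 1·13 + 5 = 33285.

33285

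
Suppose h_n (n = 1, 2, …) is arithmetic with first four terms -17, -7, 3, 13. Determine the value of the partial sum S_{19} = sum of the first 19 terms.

1387

Common difference d = 10.
h_n = -17 + (n - 1)·10.
h_{19} = 163; S = 19·(-17 + 163)/2 = 1387.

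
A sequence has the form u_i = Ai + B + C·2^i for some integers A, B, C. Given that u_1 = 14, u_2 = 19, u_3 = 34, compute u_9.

2524

The three given values yield: A + B + 2C = 14; 2A + B + 4C = 19; 3A + B + 8C = 34.
Subtracting the first from the second: A + 2C = 5.
Subtracting the second from the third: A + 4C = 15.
Solving: C = 5, A = -5, then B = 9.
Therefore u_9 = -45 + 9 + 5·512 = 2524.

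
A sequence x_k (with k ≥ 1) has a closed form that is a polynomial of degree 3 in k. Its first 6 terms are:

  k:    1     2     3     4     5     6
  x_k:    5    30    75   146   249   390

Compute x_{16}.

5210

1st diffs: 25, 45, 71, 103, 141.
2nd diffs: 20, 26, 32, 38.
3rd diffs: 6, 6, 6 (constant).
Newton forward-difference form: x_k = 5 + 25·C(k-1,1) + 20·C(k-1,2) + 6·C(k-1,3).
At k = 16: k-1 = 15, so x_{16} = 5 + 375 + 2100 + 2730 = 5210.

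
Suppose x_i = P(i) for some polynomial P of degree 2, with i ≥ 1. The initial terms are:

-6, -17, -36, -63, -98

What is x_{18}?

-1281

1st diffs: -11, -19, -27, -35.
2nd diffs: -8, -8, -8 (constant).
So x_i = -4i^2 + i - 3.
Evaluating at i = 18 gives x_{18} = -1281.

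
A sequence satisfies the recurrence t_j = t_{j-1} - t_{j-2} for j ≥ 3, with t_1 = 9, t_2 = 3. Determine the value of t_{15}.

-6

Step forward from the initial values:
t_3 = -6;  t_4 = -9;  t_5 = -3;  …;  t_{12} = 6;  t_{13} = 9;  t_{14} = 3;  t_{15} = -6.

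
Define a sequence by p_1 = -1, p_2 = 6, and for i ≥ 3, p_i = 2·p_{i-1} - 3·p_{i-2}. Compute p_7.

Iterate the recurrence:
p_3 = 15;  p_4 = 12;  p_5 = -21;  p_6 = -78;  p_7 = -93.

-93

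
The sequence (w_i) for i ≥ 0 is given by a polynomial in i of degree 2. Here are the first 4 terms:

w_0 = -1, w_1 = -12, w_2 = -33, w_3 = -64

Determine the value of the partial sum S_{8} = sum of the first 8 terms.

1st diffs: -11, -21, -31.
2nd diffs: -10, -10 (constant).
Newton forward-difference form: w_i = -1 + (-11)·C(i,1) + (-10)·C(i,2).
Continuing: -105, -156, -217, -288.
Summing i = 0..7 (8 terms) gives -876.

-876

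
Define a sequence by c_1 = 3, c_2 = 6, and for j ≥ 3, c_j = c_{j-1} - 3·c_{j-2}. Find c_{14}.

-5034

Compute successive terms:
c_3 = -3, c_4 = -21, c_5 = -12, …, c_{11} = 852, c_{12} = 1239, c_{13} = -1317, c_{14} = -5034.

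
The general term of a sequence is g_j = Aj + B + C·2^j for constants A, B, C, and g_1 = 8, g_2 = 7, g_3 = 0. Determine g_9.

Write the equations: A + B + 2C = 8; 2A + B + 4C = 7; 3A + B + 8C = 0.
Subtracting the first from the second: A + 2C = -1.
Subtracting the second from the third: A + 4C = -7.
Solving: C = -3, A = 5, then B = 9.
Hence g_9 = 5·9 + 9 + (-3)·512 = -1482.

-1482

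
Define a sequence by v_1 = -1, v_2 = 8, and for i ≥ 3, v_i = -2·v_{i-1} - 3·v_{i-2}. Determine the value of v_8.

v_3 = -13  v_4 = 2  v_5 = 35  v_6 = -76  v_7 = 47  v_8 = 134.

134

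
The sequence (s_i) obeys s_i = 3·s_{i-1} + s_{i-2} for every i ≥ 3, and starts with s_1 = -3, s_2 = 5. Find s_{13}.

s_3 = 12, s_4 = 41, s_5 = 135, …, s_{10} = 53069, s_{11} = 175275, s_{12} = 578894, s_{13} = 1911957.

1911957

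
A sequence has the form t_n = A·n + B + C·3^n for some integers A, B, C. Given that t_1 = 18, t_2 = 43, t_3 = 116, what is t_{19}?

4649045892

The three given values yield: A + B + 3C = 18; 2A + B + 9C = 43; 3A + B + 27C = 116.
Subtracting the first from the second: A + 6C = 25.
Subtracting the second from the third: A + 18C = 73.
Solving: C = 4, A = 1, then B = 5.
Hence t_{19} = 1·19 + 5 + 4·1162261467 = 4649045892.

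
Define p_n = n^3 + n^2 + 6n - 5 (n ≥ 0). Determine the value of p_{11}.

1513

p_{11} = 1·11^3 + 1·11^2 + 6·11 - 5 = 1513.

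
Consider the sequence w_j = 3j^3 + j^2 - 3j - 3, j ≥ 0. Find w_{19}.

20878

w_{19} = 3·19^3 + 1·19^2 - 3·19 - 3 = 20878.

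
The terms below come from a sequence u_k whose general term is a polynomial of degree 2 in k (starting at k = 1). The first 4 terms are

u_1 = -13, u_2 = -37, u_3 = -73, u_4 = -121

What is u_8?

1st diffs: -24, -36, -48.
2nd diffs: -12, -12 (constant).
So u_k = -6k^2 - 6k - 1.
Evaluating at k = 8 gives u_8 = -433.

-433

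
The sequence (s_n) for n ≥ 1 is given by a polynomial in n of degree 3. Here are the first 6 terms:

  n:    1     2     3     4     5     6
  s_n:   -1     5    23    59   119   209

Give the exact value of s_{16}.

4079

1st diffs: 6, 18, 36, 60, 90.
2nd diffs: 12, 18, 24, 30.
3rd diffs: 6, 6, 6 (constant).
Newton forward-difference form: s_n = -1 + 6·C(n-1,1) + 12·C(n-1,2) + 6·C(n-1,3).
At n = 16: n-1 = 15, so s_{16} = -1 + 90 + 1260 + 2730 = 4079.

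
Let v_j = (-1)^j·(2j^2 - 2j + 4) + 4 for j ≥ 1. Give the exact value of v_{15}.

(-1)^15 = -1; 2j^2 - 2j + 4 at j=15 is 424; so v_{15} = -420.

-420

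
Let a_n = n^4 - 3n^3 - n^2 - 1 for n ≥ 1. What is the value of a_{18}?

87155

a_{18} = 1·18^4 - 3·18^3 - 1·18^2 - 1 = 87155.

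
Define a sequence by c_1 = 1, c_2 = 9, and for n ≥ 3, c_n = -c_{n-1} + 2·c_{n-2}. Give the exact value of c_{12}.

5465

c_3 = -7;  c_4 = 25;  c_5 = -39;  c_6 = 89;  c_7 = -167;  c_8 = 345;  c_9 = -679;  c_{10} = 1369;  c_{11} = -2727;  c_{12} = 5465.
(Characteristic roots are 1 and -2.)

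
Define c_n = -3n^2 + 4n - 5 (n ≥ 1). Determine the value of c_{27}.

-2084

c_{27} = -3·27^2 + 4·27 - 5 = -2084.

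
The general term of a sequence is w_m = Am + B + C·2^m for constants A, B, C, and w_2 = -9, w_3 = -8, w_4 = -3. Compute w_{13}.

8146

At m = 2, 3, 4: 2A + B + 4C = -9; 3A + B + 8C = -8; 4A + B + 16C = -3.
Subtracting the first from the second: A + 4C = 1.
Subtracting the second from the third: A + 8C = 5.
Solving: C = 1, A = -3, then B = -7.
So w_m = -3·m + (-7) + 1·2^m; at m=13 this is 8146.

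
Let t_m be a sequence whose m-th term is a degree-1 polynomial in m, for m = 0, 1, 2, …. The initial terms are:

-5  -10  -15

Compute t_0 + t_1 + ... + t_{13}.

-525

1st diffs: -5, -5 (constant).
So t_m = -5m - 5.
Continuing: …, -20, -25, -30, -35, …, t_{13} = -70.
Summing m = 0..13 (14 terms) gives -525.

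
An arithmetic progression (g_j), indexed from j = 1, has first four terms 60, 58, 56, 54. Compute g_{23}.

Common difference d = -2.
g_j = 60 + (j - 1)·(-2).
g_{23} = 60 + 22·(-2) = 16.

16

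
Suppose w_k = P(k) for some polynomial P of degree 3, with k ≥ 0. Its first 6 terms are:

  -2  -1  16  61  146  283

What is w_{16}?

1st diffs: 1, 17, 45, 85, 137.
2nd diffs: 16, 28, 40, 52.
3rd diffs: 12, 12, 12 (constant).
Newton forward-difference form: w_k = -2 + 1·C(k,1) + 16·C(k,2) + 12·C(k,3).
At k = 16: k = 16, so w_{16} = -2 + 16 + 1920 + 6720 = 8654.

8654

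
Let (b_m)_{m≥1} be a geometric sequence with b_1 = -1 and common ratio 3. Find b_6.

b_m = (-1)·3^(m-1).
b_6 = (-1)·3^5 = -243.

-243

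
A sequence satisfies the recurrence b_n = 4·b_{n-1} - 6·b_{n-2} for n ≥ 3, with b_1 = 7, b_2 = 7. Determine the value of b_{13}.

-58688

Applying the relation repeatedly:
b_3 = -14, b_4 = -98, b_5 = -308, …, b_{10} = 26992, b_{11} = 58912, b_{12} = 73696, b_{13} = -58688.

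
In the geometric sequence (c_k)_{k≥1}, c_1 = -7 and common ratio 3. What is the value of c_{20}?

c_k = (-7)·3^(k-1).
c_{20} = (-7)·3^19 = -8135830269.

-8135830269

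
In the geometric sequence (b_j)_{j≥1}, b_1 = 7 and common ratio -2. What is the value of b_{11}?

7168

b_j = 7·(-2)^(j-1).
b_{11} = 7·(-2)^10 = 7168.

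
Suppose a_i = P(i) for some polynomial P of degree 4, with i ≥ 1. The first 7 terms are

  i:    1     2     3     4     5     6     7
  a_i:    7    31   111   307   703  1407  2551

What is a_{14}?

1st diffs: 24, 80, 196, 396, 704, 1144.
2nd diffs: 56, 116, 200, 308, 440.
3rd diffs: 60, 84, 108, 132.
4th diffs: 24, 24, 24 (constant).
Newton forward-difference form: a_i = 7 + 24·C(i-1,1) + 56·C(i-1,2) + 60·C(i-1,3) + 24·C(i-1,4).
At i = 14: i-1 = 13, so a_{14} = 7 + 312 + 4368 + 17160 + 17160 = 39007.

39007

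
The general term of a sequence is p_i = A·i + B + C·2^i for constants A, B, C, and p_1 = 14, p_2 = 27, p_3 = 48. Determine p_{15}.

131148

The three given values yield: A + B + 2C = 14; 2A + B + 4C = 27; 3A + B + 8C = 48.
Subtracting the first from the second: A + 2C = 13.
Subtracting the second from the third: A + 4C = 21.
Solving: C = 4, A = 5, then B = 1.
Therefore p_{15} = 75 + 1 + 4·32768 = 131148.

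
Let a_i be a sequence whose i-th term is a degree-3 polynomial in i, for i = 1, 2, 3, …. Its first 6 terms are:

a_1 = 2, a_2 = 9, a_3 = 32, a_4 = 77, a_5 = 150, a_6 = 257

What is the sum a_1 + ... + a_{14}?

12495

1st diffs: 7, 23, 45, 73, 107.
2nd diffs: 16, 22, 28, 34.
3rd diffs: 6, 6, 6 (constant).
Newton forward-difference form: a_i = 2 + 7·C(i-1,1) + 16·C(i-1,2) + 6·C(i-1,3).
Continuing: …, 404, 597, 842, 1145, …, a_{14} = 3057.
Summing i = 1..14 (14 terms) gives 12495.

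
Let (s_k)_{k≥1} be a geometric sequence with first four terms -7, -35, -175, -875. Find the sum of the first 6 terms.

Common ratio r = 5.
s_k = (-7)·5^(k-1).
S = (-7)·(5^6 - 1)/(5 - 1) = (-7)·(15625 - 1)/(4) = -27342.

-27342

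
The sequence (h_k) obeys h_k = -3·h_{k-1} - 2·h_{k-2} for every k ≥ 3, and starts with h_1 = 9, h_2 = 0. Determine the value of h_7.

Compute successive terms:
h_3 = -18  h_4 = 54  h_5 = -126  h_6 = 270  h_7 = -558.
(Characteristic roots are -1 and -2.)

-558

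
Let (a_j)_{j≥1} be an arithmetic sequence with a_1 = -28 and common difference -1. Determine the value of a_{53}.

-80

a_j = -28 + (j - 1)·(-1).
a_{53} = -28 + 52·(-1) = -80.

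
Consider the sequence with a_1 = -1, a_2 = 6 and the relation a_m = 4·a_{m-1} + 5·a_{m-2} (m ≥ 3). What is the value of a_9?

Compute successive terms:
a_3 = 19  a_4 = 106  a_5 = 519  a_6 = 2606  a_7 = 13019  a_8 = 65106  a_9 = 325519.
(Characteristic roots are 5 and -1.)

325519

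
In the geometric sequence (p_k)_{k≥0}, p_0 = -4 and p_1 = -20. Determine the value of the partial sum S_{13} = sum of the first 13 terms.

Common ratio r = 5.
p_k = (-4)·5^(k-0).
S = (-4)·(5^13 - 1)/(5 - 1) = (-4)·(1220703125 - 1)/(4) = -1220703124.

-1220703124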